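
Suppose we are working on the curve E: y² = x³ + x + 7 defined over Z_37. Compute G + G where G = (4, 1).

(28, 3)

tangent at (4, 1): λ = (3·4² + 1)/(2·1) ≡ 12/2. 2⁻¹ ≡ 19 (mod 37), so λ ≡ 12·19 ≡ 6.
  x = λ² - 4 - 4 = 36 - 8 ≡ 28; y = λ·(4 - 28) - 1 ≡ 3. → (28, 3)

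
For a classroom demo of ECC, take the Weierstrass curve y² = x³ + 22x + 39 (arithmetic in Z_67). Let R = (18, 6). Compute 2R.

(23, 60)

tangent at (18, 6): λ = (3·18² + 22)/(2·6) ≡ 56/12. 12⁻¹ ≡ 28 (mod 67), so λ ≡ 56·28 ≡ 27.
  x = λ² - 18 - 18 = 729 - 36 ≡ 23; y = λ·(18 - 23) - 6 ≡ 60. → (23, 60)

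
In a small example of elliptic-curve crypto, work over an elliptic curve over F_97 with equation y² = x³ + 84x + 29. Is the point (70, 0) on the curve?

yes

y² = 0² ≡ 0; x³ + 84x + 29 = 348909 ≡ 0 (mod 97). 0 = 0.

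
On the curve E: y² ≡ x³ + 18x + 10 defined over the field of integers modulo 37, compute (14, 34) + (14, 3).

O

The two points share x = 14 and their y-coordinates satisfy 34 + 3 ≡ 0 (mod 37), so they are inverses. Their sum is ∞.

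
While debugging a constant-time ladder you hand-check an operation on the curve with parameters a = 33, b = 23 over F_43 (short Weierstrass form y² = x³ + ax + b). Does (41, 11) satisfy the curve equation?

yes

y² = 11² ≡ 35; x³ + 33x + 23 = 70297 ≡ 35 (mod 43). 35 = 35.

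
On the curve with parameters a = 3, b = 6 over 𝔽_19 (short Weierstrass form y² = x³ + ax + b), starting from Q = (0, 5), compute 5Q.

(3, 2)

Repeated addition: build up to 5Q.
2Q: tangent at (0, 5): λ = (3·0² + 3)/(2·5) ≡ 3/10. 10⁻¹ ≡ 2 (mod 19) since 10·2 = 20 ≡ 1, so λ ≡ 3·2 ≡ 6.
  x = λ² - 0 - 0 = 36 - 0 ≡ 17; y = λ·(0 - 17) - 5 ≡ 7. → (17, 7)
3Q: (17, 7) + (0, 5). λ = (5 - 7)/(0 - 17) ≡ 17/2 mod 19. 2⁻¹ ≡ 10 (mod 19), so λ ≡ 18.
  x = λ² - 17 - 0 = 324 - 17 ≡ 3; y = λ·(17 - 3) - 7 ≡ 17. → (3, 17)
4Q: (3, 17) + (0, 5). λ = (5 - 17)/(0 - 3) ≡ 7/16 mod 19. 16⁻¹ ≡ 6 (mod 19) since 16·6 = 96 ≡ 1, so λ ≡ 4.
  x = λ² - 3 - 0 = 16 - 3 ≡ 13; y = λ·(3 - 13) - 17 ≡ 0. → (13, 0)
5Q: (13, 0) + (0, 5). λ = (5 - 0)/(0 - 13) ≡ 5/6 mod 19. 6⁻¹ ≡ 16 (mod 19), so λ ≡ 4.
  x = λ² - 13 - 0 = 16 - 13 ≡ 3; y = λ·(13 - 3) - 0 ≡ 2. → (3, 2)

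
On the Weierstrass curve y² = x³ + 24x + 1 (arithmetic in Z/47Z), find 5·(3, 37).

Write Q = (3, 37).
Double-and-add on 5 = (101)₂. Start with Q = (3, 37) for the leading 1-bit.
double: tangent at (3, 37): λ = (3·3² + 24)/(2·37) ≡ 4/27. 27⁻¹ ≡ 7 (mod 47), so λ ≡ 4·7 ≡ 28.
  x = λ² - 3 - 3 = 784 - 6 ≡ 26; y = λ·(3 - 26) - 37 ≡ 24. → (26, 24)
double: tangent at (26, 24): λ = (3·26² + 24)/(2·24) ≡ 31/1. 1⁻¹ ≡ 1 (mod 47) since 1·1 = 1 ≡ 1, so λ ≡ 31·1 ≡ 31.
  x = λ² - 26 - 26 = 961 - 52 ≡ 16; y = λ·(26 - 16) - 24 ≡ 4. → (16, 4)
add Q: (16, 4) + (3, 37). λ = (37 - 4)/(3 - 16) ≡ 33/34 mod 47. 34⁻¹ ≡ 18 (mod 47), so λ ≡ 30.
  x = λ² - 16 - 3 = 900 - 19 ≡ 35; y = λ·(16 - 35) - 4 ≡ 37. → (35, 37)

(35, 37)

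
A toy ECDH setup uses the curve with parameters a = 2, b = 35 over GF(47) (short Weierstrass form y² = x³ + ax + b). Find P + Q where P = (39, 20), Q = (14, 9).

(39, 20) + (14, 9). λ = (9 - 20)/(14 - 39) ≡ 36/22 mod 47. 22⁻¹ ≡ 15 (mod 47), so λ ≡ 23.
  x = λ² - 39 - 14 = 529 - 53 ≡ 6; y = λ·(39 - 6) - 20 ≡ 34. → (6, 34)

(6, 34)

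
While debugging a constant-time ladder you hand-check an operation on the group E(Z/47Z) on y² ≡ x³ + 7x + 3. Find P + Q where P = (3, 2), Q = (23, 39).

(3, 2) + (23, 39). λ = (39 - 2)/(23 - 3) ≡ 37/20 mod 47. 20⁻¹ ≡ 40 (mod 47) since 20·40 = 800 ≡ 1, so λ ≡ 23.
  x = λ² - 3 - 23 = 529 - 26 ≡ 33; y = λ·(3 - 33) - 2 ≡ 13. → (33, 13)

(33, 13)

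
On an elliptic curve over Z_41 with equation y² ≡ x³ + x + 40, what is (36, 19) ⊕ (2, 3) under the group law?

(35, 8)

(36, 19) + (2, 3). λ = (3 - 19)/(2 - 36) ≡ 25/7 mod 41. 7⁻¹ ≡ 6 (mod 41), so λ ≡ 27.
  x = λ² - 36 - 2 = 729 - 38 ≡ 35; y = λ·(36 - 35) - 19 ≡ 8. → (35, 8)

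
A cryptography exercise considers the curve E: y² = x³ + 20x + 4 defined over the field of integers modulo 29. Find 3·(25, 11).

(13, 24)

Write P = (25, 11).
Repeated addition: build up to 3P.
2P: tangent at (25, 11): λ = (3·25² + 20)/(2·11) ≡ 10/22. 22⁻¹ ≡ 4 (mod 29), so λ ≡ 10·4 ≡ 11.
  x = λ² - 25 - 25 = 121 - 50 ≡ 13; y = λ·(25 - 13) - 11 ≡ 5. → (13, 5)
3P: (13, 5) + (25, 11). λ = (11 - 5)/(25 - 13) ≡ 6/12 mod 29. 12⁻¹ ≡ 17 (mod 29), so λ ≡ 15.
  x = λ² - 13 - 25 = 225 - 38 ≡ 13; y = λ·(13 - 13) - 5 ≡ 24. → (13, 24)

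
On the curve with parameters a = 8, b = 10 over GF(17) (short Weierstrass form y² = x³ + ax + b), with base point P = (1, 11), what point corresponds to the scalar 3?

(6, 11)

Repeated addition: build up to 3P.
2P: tangent at (1, 11): λ = (3·1² + 8)/(2·11) ≡ 11/5. 5⁻¹ ≡ 7 (mod 17), so λ ≡ 11·7 ≡ 9.
  x = λ² - 1 - 1 = 81 - 2 ≡ 11; y = λ·(1 - 11) - 11 ≡ 1. → (11, 1)
3P: (11, 1) + (1, 11). λ = (11 - 1)/(1 - 11) ≡ 10/7 mod 17. 7⁻¹ ≡ 5 (mod 17), so λ ≡ 16.
  x = λ² - 11 - 1 = 256 - 12 ≡ 6; y = λ·(11 - 6) - 1 ≡ 11. → (6, 11)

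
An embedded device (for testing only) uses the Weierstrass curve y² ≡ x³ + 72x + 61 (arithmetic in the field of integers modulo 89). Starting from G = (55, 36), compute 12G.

(18, 43)

Double-and-add on 12 = (1100)₂. Start with G = (55, 36) for the leading 1-bit.
double: tangent at (55, 36): λ = (3·55² + 72)/(2·36) ≡ 69/72. 72⁻¹ ≡ 68 (mod 89) since 72·68 = 4896 ≡ 1, so λ ≡ 69·68 ≡ 64.
  x = λ² - 55 - 55 = 4096 - 110 ≡ 70; y = λ·(55 - 70) - 36 ≡ 72. → (70, 72)
add G: (70, 72) + (55, 36). λ = (36 - 72)/(55 - 70) ≡ 53/74 mod 89. 74⁻¹ ≡ 83 (mod 89), so λ ≡ 38.
  x = λ² - 70 - 55 = 1444 - 125 ≡ 73; y = λ·(70 - 73) - 72 ≡ 81. → (73, 81)
double: tangent at (73, 81): λ = (3·73² + 72)/(2·81) ≡ 39/73. 73⁻¹ ≡ 50 (mod 89), so λ ≡ 39·50 ≡ 81.
  x = λ² - 73 - 73 = 6561 - 146 ≡ 7; y = λ·(73 - 7) - 81 ≡ 14. → (7, 14)
double: tangent at (7, 14): λ = (3·7² + 72)/(2·14) ≡ 41/28. 28⁻¹ ≡ 35 (mod 89), so λ ≡ 41·35 ≡ 11.
  x = λ² - 7 - 7 = 121 - 14 ≡ 18; y = λ·(7 - 18) - 14 ≡ 43. → (18, 43)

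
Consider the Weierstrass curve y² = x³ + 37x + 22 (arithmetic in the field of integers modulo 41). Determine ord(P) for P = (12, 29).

9

2P: tangent at (12, 29): λ = (3·12² + 37)/(2·29) ≡ 18/17. 17⁻¹ ≡ 29 (mod 41) since 17·29 = 493 ≡ 1, so λ ≡ 18·29 ≡ 30.
  x = λ² - 12 - 12 = 900 - 24 ≡ 15; y = λ·(12 - 15) - 29 ≡ 4. → (15, 4)
3P: (15, 4) + (12, 29). λ = (29 - 4)/(12 - 15) ≡ 25/38 mod 41. 38⁻¹ ≡ 27 (mod 41), so λ ≡ 19.
  x = λ² - 15 - 12 = 361 - 27 ≡ 6; y = λ·(15 - 6) - 4 ≡ 3. → (6, 3)
4P: (6, 3) + (12, 29). λ = (29 - 3)/(12 - 6) ≡ 26/6 mod 41. 6⁻¹ ≡ 7 (mod 41) since 6·7 = 42 ≡ 1, so λ ≡ 18.
  x = λ² - 6 - 12 = 324 - 18 ≡ 19; y = λ·(6 - 19) - 3 ≡ 9. → (19, 9)
5P: (19, 9) + (12, 29). λ = (29 - 9)/(12 - 19) ≡ 20/34 mod 41. 34⁻¹ ≡ 35 (mod 41) since 34·35 = 1190 ≡ 1, so λ ≡ 3.
  x = λ² - 19 - 12 = 9 - 31 ≡ 19; y = λ·(19 - 19) - 9 ≡ 32. → (19, 32)
6P: (19, 32) + (12, 29). λ = (29 - 32)/(12 - 19) ≡ 38/34 mod 41. 34⁻¹ ≡ 35 (mod 41) since 34·35 = 1190 ≡ 1, so λ ≡ 18.
  x = λ² - 19 - 12 = 324 - 31 ≡ 6; y = λ·(19 - 6) - 32 ≡ 38. → (6, 38)
7P: (6, 38) + (12, 29). λ = (29 - 38)/(12 - 6) ≡ 32/6 mod 41. 6⁻¹ ≡ 7 (mod 41), so λ ≡ 19.
  x = λ² - 6 - 12 = 361 - 18 ≡ 15; y = λ·(6 - 15) - 38 ≡ 37. → (15, 37)
8P: (15, 37) + (12, 29). λ = (29 - 37)/(12 - 15) ≡ 33/38 mod 41. 38⁻¹ ≡ 27 (mod 41) since 38·27 = 1026 ≡ 1, so λ ≡ 30.
  x = λ² - 15 - 12 = 900 - 27 ≡ 12; y = λ·(15 - 12) - 37 ≡ 12. → (12, 12)
9P: (12, 12) + (12, 29): same x and y₁ ≡ -y₂, so the sum is ∞.
9P = ∞, so the order is 9.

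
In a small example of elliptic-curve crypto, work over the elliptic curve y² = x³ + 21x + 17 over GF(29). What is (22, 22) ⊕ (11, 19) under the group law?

(21, 2)

(22, 22) + (11, 19). λ = (19 - 22)/(11 - 22) ≡ 26/18 mod 29. 18⁻¹ ≡ 21 (mod 29), so λ ≡ 24.
  x = λ² - 22 - 11 = 576 - 33 ≡ 21; y = λ·(22 - 21) - 22 ≡ 2. → (21, 2)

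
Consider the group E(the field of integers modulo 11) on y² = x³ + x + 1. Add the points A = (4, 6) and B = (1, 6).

(4, 6) + (1, 6). λ = (6 - 6)/(1 - 4) ≡ 0/8 mod 11. 8⁻¹ ≡ 7 (mod 11), so λ ≡ 0.
  x = λ² - 4 - 1 = 0 - 5 ≡ 6; y = λ·(4 - 6) - 6 ≡ 5. → (6, 5)

(6, 5)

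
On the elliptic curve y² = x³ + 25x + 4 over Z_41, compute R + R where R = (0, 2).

(16, 21)

tangent at (0, 2): λ = (3·0² + 25)/(2·2) ≡ 25/4. 4⁻¹ ≡ 31 (mod 41), so λ ≡ 25·31 ≡ 37.
  x = λ² - 0 - 0 = 1369 - 0 ≡ 16; y = λ·(0 - 16) - 2 ≡ 21. → (16, 21)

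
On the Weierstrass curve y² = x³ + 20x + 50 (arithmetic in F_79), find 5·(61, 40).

Write Q = (61, 40).
Repeated addition: build up to 5Q.
2Q: tangent at (61, 40): λ = (3·61² + 20)/(2·40) ≡ 44/1. 1⁻¹ ≡ 1 (mod 79), so λ ≡ 44·1 ≡ 44.
  x = λ² - 61 - 61 = 1936 - 122 ≡ 76; y = λ·(61 - 76) - 40 ≡ 11. → (76, 11)
3Q: (76, 11) + (61, 40). λ = (40 - 11)/(61 - 76) ≡ 29/64 mod 79. 64⁻¹ ≡ 21 (mod 79) since 64·21 = 1344 ≡ 1, so λ ≡ 56.
  x = λ² - 76 - 61 = 3136 - 137 ≡ 76; y = λ·(76 - 76) - 11 ≡ 68. → (76, 68)
4Q: (76, 68) + (61, 40). λ = (40 - 68)/(61 - 76) ≡ 51/64 mod 79. 64⁻¹ ≡ 21 (mod 79), so λ ≡ 44.
  x = λ² - 76 - 61 = 1936 - 137 ≡ 61; y = λ·(76 - 61) - 68 ≡ 39. → (61, 39)
5Q: (61, 39) + (61, 40): same x and y₁ ≡ -y₂, so the sum is O.

O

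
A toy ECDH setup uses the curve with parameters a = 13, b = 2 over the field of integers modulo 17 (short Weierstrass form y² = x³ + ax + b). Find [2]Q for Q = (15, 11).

(12, 4)

tangent at (15, 11): λ = (3·15² + 13)/(2·11) ≡ 8/5. 5⁻¹ ≡ 7 (mod 17) since 5·7 = 35 ≡ 1, so λ ≡ 8·7 ≡ 5.
  x = λ² - 15 - 15 = 25 - 30 ≡ 12; y = λ·(15 - 12) - 11 ≡ 4. → (12, 4)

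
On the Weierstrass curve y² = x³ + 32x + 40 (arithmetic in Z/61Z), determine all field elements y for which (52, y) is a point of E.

11, 50

x³ + 32x + 40 = 142312 ≡ 60 (mod 61).
Square roots of 60 mod 61: 11 and 50 (since 11² = 121 ≡ 60).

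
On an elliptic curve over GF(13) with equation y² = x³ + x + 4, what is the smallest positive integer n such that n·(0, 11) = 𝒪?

2P: tangent at (0, 11): λ = (3·0² + 1)/(2·11) ≡ 1/9. 9⁻¹ ≡ 3 (mod 13), so λ ≡ 1·3 ≡ 3.
  x = λ² - 0 - 0 = 9 - 0 ≡ 9; y = λ·(0 - 9) - 11 ≡ 1. → (9, 1)
3P: (9, 1) + (0, 11). λ = (11 - 1)/(0 - 9) ≡ 10/4 mod 13. 4⁻¹ ≡ 10 (mod 13) since 4·10 = 40 ≡ 1, so λ ≡ 9.
  x = λ² - 9 - 0 = 81 - 9 ≡ 7; y = λ·(9 - 7) - 1 ≡ 4. → (7, 4)
4P: (7, 4) + (0, 11). λ = (11 - 4)/(0 - 7) ≡ 7/6 mod 13. 6⁻¹ ≡ 11 (mod 13), so λ ≡ 12.
  x = λ² - 7 - 0 = 144 - 7 ≡ 7; y = λ·(7 - 7) - 4 ≡ 9. → (7, 9)
5P: (7, 9) + (0, 11). λ = (11 - 9)/(0 - 7) ≡ 2/6 mod 13. 6⁻¹ ≡ 11 (mod 13) since 6·11 = 66 ≡ 1, so λ ≡ 9.
  x = λ² - 7 - 0 = 81 - 7 ≡ 9; y = λ·(7 - 9) - 9 ≡ 12. → (9, 12)
6P: (9, 12) + (0, 11). λ = (11 - 12)/(0 - 9) ≡ 12/4 mod 13. 4⁻¹ ≡ 10 (mod 13) since 4·10 = 40 ≡ 1, so λ ≡ 3.
  x = λ² - 9 - 0 = 9 - 9 ≡ 0; y = λ·(9 - 0) - 12 ≡ 2. → (0, 2)
7P: (0, 2) + (0, 11): same x and y₁ ≡ -y₂, so the sum is 𝒪.
7P = 𝒪, so the order is 7.

7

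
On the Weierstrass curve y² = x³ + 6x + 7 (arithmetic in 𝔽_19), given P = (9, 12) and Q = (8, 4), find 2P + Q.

O

First 2P:
Repeated addition: build up to 2P.
2P: tangent at (9, 12): λ = (3·9² + 6)/(2·12) ≡ 2/5. 5⁻¹ ≡ 4 (mod 19) since 5·4 = 20 ≡ 1, so λ ≡ 2·4 ≡ 8.
  x = λ² - 9 - 9 = 64 - 18 ≡ 8; y = λ·(9 - 8) - 12 ≡ 15. → (8, 15)
2P = (8, 15).
Finally 2P + Q:
(8, 15) + (8, 4): same x and y₁ ≡ -y₂, so the sum is the point at infinity.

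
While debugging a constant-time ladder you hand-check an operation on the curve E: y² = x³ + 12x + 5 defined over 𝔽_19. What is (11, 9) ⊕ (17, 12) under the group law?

(11, 9) + (17, 12). λ = (12 - 9)/(17 - 11) ≡ 3/6 mod 19. 6⁻¹ ≡ 16 (mod 19), so λ ≡ 10.
  x = λ² - 11 - 17 = 100 - 28 ≡ 15; y = λ·(11 - 15) - 9 ≡ 8. → (15, 8)

(15, 8)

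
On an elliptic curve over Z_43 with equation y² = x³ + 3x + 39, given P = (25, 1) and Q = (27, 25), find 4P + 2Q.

First 4P:
Double-and-add on 4 = (100)₂. Start with P = (25, 1) for the leading 1-bit.
double: tangent at (25, 1): λ = (3·25² + 3)/(2·1) ≡ 29/2. 2⁻¹ ≡ 22 (mod 43) since 2·22 = 44 ≡ 1, so λ ≡ 29·22 ≡ 36.
  x = λ² - 25 - 25 = 1296 - 50 ≡ 42; y = λ·(25 - 42) - 1 ≡ 32. → (42, 32)
double: tangent at (42, 32): λ = (3·42² + 3)/(2·32) ≡ 6/21. 21⁻¹ ≡ 41 (mod 43), so λ ≡ 6·41 ≡ 31.
  x = λ² - 42 - 42 = 961 - 84 ≡ 17; y = λ·(42 - 17) - 32 ≡ 12. → (17, 12)
4P = (17, 12).
Next 2Q:
Repeated addition: build up to 2Q.
2Q: tangent at (27, 25): λ = (3·27² + 3)/(2·25) ≡ 40/7. 7⁻¹ ≡ 37 (mod 43), so λ ≡ 40·37 ≡ 18.
  x = λ² - 27 - 27 = 324 - 54 ≡ 12; y = λ·(27 - 12) - 25 ≡ 30. → (12, 30)
2Q = (12, 30).
Finally 4P + 2Q:
(17, 12) + (12, 30). λ = (30 - 12)/(12 - 17) ≡ 18/38 mod 43. 38⁻¹ ≡ 17 (mod 43) since 38·17 = 646 ≡ 1, so λ ≡ 5.
  x = λ² - 17 - 12 = 25 - 29 ≡ 39; y = λ·(17 - 39) - 12 ≡ 7. → (39, 7)

(39, 7)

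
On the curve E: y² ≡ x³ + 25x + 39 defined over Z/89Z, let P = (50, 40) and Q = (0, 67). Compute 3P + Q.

First 3P:
Repeated addition: build up to 3P.
2P: tangent at (50, 40): λ = (3·50² + 25)/(2·40) ≡ 49/80. 80⁻¹ ≡ 79 (mod 89), so λ ≡ 49·79 ≡ 44.
  x = λ² - 50 - 50 = 1936 - 100 ≡ 56; y = λ·(50 - 56) - 40 ≡ 52. → (56, 52)
3P: (56, 52) + (50, 40). λ = (40 - 52)/(50 - 56) ≡ 77/83 mod 89. 83⁻¹ ≡ 74 (mod 89), so λ ≡ 2.
  x = λ² - 56 - 50 = 4 - 106 ≡ 76; y = λ·(56 - 76) - 52 ≡ 86. → (76, 86)
3P = (76, 86).
Finally 3P + Q:
(76, 86) + (0, 67). λ = (67 - 86)/(0 - 76) ≡ 70/13 mod 89. 13⁻¹ ≡ 48 (mod 89) since 13·48 = 624 ≡ 1, so λ ≡ 67.
  x = λ² - 76 - 0 = 4489 - 76 ≡ 52; y = λ·(76 - 52) - 86 ≡ 9. → (52, 9)

(52, 9)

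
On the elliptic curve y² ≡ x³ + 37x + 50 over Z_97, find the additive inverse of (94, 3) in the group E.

(94, 94)

-(94, 3) = (94, -3 mod 97) = (94, 94).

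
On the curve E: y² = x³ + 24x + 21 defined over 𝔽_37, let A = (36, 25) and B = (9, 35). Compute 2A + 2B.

First 2A:
Repeated addition: build up to 2A.
2A: tangent at (36, 25): λ = (3·36² + 24)/(2·25) ≡ 27/13. 13⁻¹ ≡ 20 (mod 37) since 13·20 = 260 ≡ 1, so λ ≡ 27·20 ≡ 22.
  x = λ² - 36 - 36 = 484 - 72 ≡ 5; y = λ·(36 - 5) - 25 ≡ 28. → (5, 28)
2A = (5, 28).
Next 2B:
Repeated addition: build up to 2B.
2B: tangent at (9, 35): λ = (3·9² + 24)/(2·35) ≡ 8/33. 33⁻¹ ≡ 9 (mod 37), so λ ≡ 8·9 ≡ 35.
  x = λ² - 9 - 9 = 1225 - 18 ≡ 23; y = λ·(9 - 23) - 35 ≡ 30. → (23, 30)
2B = (23, 30).
Finally 2A + 2B:
(5, 28) + (23, 30). λ = (30 - 28)/(23 - 5) ≡ 2/18 mod 37. 18⁻¹ ≡ 35 (mod 37) since 18·35 = 630 ≡ 1, so λ ≡ 33.
  x = λ² - 5 - 23 = 1089 - 28 ≡ 25; y = λ·(5 - 25) - 28 ≡ 15. → (25, 15)

(25, 15)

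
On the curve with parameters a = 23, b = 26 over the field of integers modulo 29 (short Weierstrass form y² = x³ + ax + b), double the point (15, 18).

(5, 18)

tangent at (15, 18): λ = (3·15² + 23)/(2·18) ≡ 2/7. 7⁻¹ ≡ 25 (mod 29) since 7·25 = 175 ≡ 1, so λ ≡ 2·25 ≡ 21.
  x = λ² - 15 - 15 = 441 - 30 ≡ 5; y = λ·(15 - 5) - 18 ≡ 18. → (5, 18)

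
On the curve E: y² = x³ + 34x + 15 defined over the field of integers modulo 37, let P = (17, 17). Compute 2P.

tangent at (17, 17): λ = (3·17² + 34)/(2·17) ≡ 13/34. 34⁻¹ ≡ 12 (mod 37) since 34·12 = 408 ≡ 1, so λ ≡ 13·12 ≡ 8.
  x = λ² - 17 - 17 = 64 - 34 ≡ 30; y = λ·(17 - 30) - 17 ≡ 27. → (30, 27)

(30, 27)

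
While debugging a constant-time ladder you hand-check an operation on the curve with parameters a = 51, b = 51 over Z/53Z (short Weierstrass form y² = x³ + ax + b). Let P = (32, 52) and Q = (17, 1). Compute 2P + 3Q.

First 2P:
Repeated addition: build up to 2P.
2P: tangent at (32, 52): λ = (3·32² + 51)/(2·52) ≡ 49/51. 51⁻¹ ≡ 26 (mod 53) since 51·26 = 1326 ≡ 1, so λ ≡ 49·26 ≡ 2.
  x = λ² - 32 - 32 = 4 - 64 ≡ 46; y = λ·(32 - 46) - 52 ≡ 26. → (46, 26)
2P = (46, 26).
Next 3Q:
Repeated addition: build up to 3Q.
2Q: tangent at (17, 1): λ = (3·17² + 51)/(2·1) ≡ 17/2. 2⁻¹ ≡ 27 (mod 53) since 2·27 = 54 ≡ 1, so λ ≡ 17·27 ≡ 35.
  x = λ² - 17 - 17 = 1225 - 34 ≡ 25; y = λ·(17 - 25) - 1 ≡ 37. → (25, 37)
3Q: (25, 37) + (17, 1). λ = (1 - 37)/(17 - 25) ≡ 17/45 mod 53. 45⁻¹ ≡ 33 (mod 53), so λ ≡ 31.
  x = λ² - 25 - 17 = 961 - 42 ≡ 18; y = λ·(25 - 18) - 37 ≡ 21. → (18, 21)
3Q = (18, 21).
Finally 2P + 3Q:
(46, 26) + (18, 21). λ = (21 - 26)/(18 - 46) ≡ 48/25 mod 53. 25⁻¹ ≡ 17 (mod 53), so λ ≡ 21.
  x = λ² - 46 - 18 = 441 - 64 ≡ 6; y = λ·(46 - 6) - 26 ≡ 19. → (6, 19)

(6, 19)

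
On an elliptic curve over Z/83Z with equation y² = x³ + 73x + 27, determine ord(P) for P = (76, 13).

2P: tangent at (76, 13): λ = (3·76² + 73)/(2·13) ≡ 54/26. 26⁻¹ ≡ 16 (mod 83), so λ ≡ 54·16 ≡ 34.
  x = λ² - 76 - 76 = 1156 - 152 ≡ 8; y = λ·(76 - 8) - 13 ≡ 58. → (8, 58)
3P: (8, 58) + (76, 13). λ = (13 - 58)/(76 - 8) ≡ 38/68 mod 83. 68⁻¹ ≡ 11 (mod 83) since 68·11 = 748 ≡ 1, so λ ≡ 3.
  x = λ² - 8 - 76 = 9 - 84 ≡ 8; y = λ·(8 - 8) - 58 ≡ 25. → (8, 25)
4P: (8, 25) + (76, 13). λ = (13 - 25)/(76 - 8) ≡ 71/68 mod 83. 68⁻¹ ≡ 11 (mod 83), so λ ≡ 34.
  x = λ² - 8 - 76 = 1156 - 84 ≡ 76; y = λ·(8 - 76) - 25 ≡ 70. → (76, 70)
5P: (76, 70) + (76, 13): same x and y₁ ≡ -y₂, so the sum is 𝒪.
5P = 𝒪, so the order is 5.

5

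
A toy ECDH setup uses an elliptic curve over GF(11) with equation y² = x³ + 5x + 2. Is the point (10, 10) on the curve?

y² = 10² ≡ 1; x³ + 5x + 2 = 1052 ≡ 7 (mod 11). 1 ≠ 7.

no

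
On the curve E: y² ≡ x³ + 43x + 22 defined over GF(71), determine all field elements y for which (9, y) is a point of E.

12, 59

x³ + 43x + 22 = 1138 ≡ 2 (mod 71).
Square roots of 2 mod 71: 12 and 59 (since 12² = 144 ≡ 2).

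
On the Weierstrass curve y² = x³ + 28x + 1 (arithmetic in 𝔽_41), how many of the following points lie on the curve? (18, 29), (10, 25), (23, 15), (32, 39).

3

(18, 29): 29² ≡ 21, rhs ≡ 23 → off.
(10, 25): 25² ≡ 10, rhs ≡ 10 → on.
(23, 15): 15² ≡ 20, rhs ≡ 20 → on.
(32, 39): 39² ≡ 4, rhs ≡ 4 → on.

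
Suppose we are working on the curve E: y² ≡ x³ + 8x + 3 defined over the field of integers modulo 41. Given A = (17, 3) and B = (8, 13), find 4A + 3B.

First 4A:
Double-and-add on 4 = (100)₂. Start with A = (17, 3) for the leading 1-bit.
double: tangent at (17, 3): λ = (3·17² + 8)/(2·3) ≡ 14/6. 6⁻¹ ≡ 7 (mod 41) since 6·7 = 42 ≡ 1, so λ ≡ 14·7 ≡ 16.
  x = λ² - 17 - 17 = 256 - 34 ≡ 17; y = λ·(17 - 17) - 3 ≡ 38. → (17, 38)
double: tangent at (17, 38): λ = (3·17² + 8)/(2·38) ≡ 14/35. 35⁻¹ ≡ 34 (mod 41) since 35·34 = 1190 ≡ 1, so λ ≡ 14·34 ≡ 25.
  x = λ² - 17 - 17 = 625 - 34 ≡ 17; y = λ·(17 - 17) - 38 ≡ 3. → (17, 3)
4A = (17, 3).
Next 3B:
Repeated addition: build up to 3B.
2B: tangent at (8, 13): λ = (3·8² + 8)/(2·13) ≡ 36/26. 26⁻¹ ≡ 30 (mod 41), so λ ≡ 36·30 ≡ 14.
  x = λ² - 8 - 8 = 196 - 16 ≡ 16; y = λ·(8 - 16) - 13 ≡ 39. → (16, 39)
3B: (16, 39) + (8, 13). λ = (13 - 39)/(8 - 16) ≡ 15/33 mod 41. 33⁻¹ ≡ 5 (mod 41), so λ ≡ 34.
  x = λ² - 16 - 8 = 1156 - 24 ≡ 25; y = λ·(16 - 25) - 39 ≡ 24. → (25, 24)
3B = (25, 24).
Finally 4A + 3B:
(17, 3) + (25, 24). λ = (24 - 3)/(25 - 17) ≡ 21/8 mod 41. 8⁻¹ ≡ 36 (mod 41), so λ ≡ 18.
  x = λ² - 17 - 25 = 324 - 42 ≡ 36; y = λ·(17 - 36) - 3 ≡ 24. → (36, 24)

(36, 24)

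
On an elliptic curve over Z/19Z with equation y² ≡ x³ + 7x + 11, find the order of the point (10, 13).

2P: tangent at (10, 13): λ = (3·10² + 7)/(2·13) ≡ 3/7. 7⁻¹ ≡ 11 (mod 19), so λ ≡ 3·11 ≡ 14.
  x = λ² - 10 - 10 = 196 - 20 ≡ 5; y = λ·(10 - 5) - 13 ≡ 0. → (5, 0)
3P: (5, 0) + (10, 13). λ = (13 - 0)/(10 - 5) ≡ 13/5 mod 19. 5⁻¹ ≡ 4 (mod 19) since 5·4 = 20 ≡ 1, so λ ≡ 14.
  x = λ² - 5 - 10 = 196 - 15 ≡ 10; y = λ·(5 - 10) - 0 ≡ 6. → (10, 6)
4P: (10, 6) + (10, 13): same x and y₁ ≡ -y₂, so the sum is O.
4P = O, so the order is 4.

4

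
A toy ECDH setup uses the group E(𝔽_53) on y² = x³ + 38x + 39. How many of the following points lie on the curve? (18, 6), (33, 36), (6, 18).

3

(18, 6): 6² ≡ 36, rhs ≡ 36 → on.
(33, 36): 36² ≡ 24, rhs ≡ 24 → on.
(6, 18): 18² ≡ 6, rhs ≡ 6 → on.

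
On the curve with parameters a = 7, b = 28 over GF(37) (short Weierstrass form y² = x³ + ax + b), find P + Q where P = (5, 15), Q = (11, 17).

(5, 15) + (11, 17). λ = (17 - 15)/(11 - 5) ≡ 2/6 mod 37. 6⁻¹ ≡ 31 (mod 37) since 6·31 = 186 ≡ 1, so λ ≡ 25.
  x = λ² - 5 - 11 = 625 - 16 ≡ 17; y = λ·(5 - 17) - 15 ≡ 18. → (17, 18)

(17, 18)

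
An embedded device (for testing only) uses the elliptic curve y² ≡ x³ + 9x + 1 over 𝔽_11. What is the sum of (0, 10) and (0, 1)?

The two points share x = 0 and their y-coordinates satisfy 10 + 1 ≡ 0 (mod 11), so they are inverses. Their sum is the point at infinity.

O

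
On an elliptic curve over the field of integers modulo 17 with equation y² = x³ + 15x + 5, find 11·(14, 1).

Write P = (14, 1).
Repeated addition: build up to 11P.
2P: tangent at (14, 1): λ = (3·14² + 15)/(2·1) ≡ 8/2. 2⁻¹ ≡ 9 (mod 17), so λ ≡ 8·9 ≡ 4.
  x = λ² - 14 - 14 = 16 - 28 ≡ 5; y = λ·(14 - 5) - 1 ≡ 1. → (5, 1)
3P: (5, 1) + (14, 1). λ = (1 - 1)/(14 - 5) ≡ 0/9 mod 17. 9⁻¹ ≡ 2 (mod 17), so λ ≡ 0.
  x = λ² - 5 - 14 = 0 - 19 ≡ 15; y = λ·(5 - 15) - 1 ≡ 16. → (15, 16)
4P: (15, 16) + (14, 1). λ = (1 - 16)/(14 - 15) ≡ 2/16 mod 17. 16⁻¹ ≡ 16 (mod 17), so λ ≡ 15.
  x = λ² - 15 - 14 = 225 - 29 ≡ 9; y = λ·(15 - 9) - 16 ≡ 6. → (9, 6)
5P: (9, 6) + (14, 1). λ = (1 - 6)/(14 - 9) ≡ 12/5 mod 17. 5⁻¹ ≡ 7 (mod 17), so λ ≡ 16.
  x = λ² - 9 - 14 = 256 - 23 ≡ 12; y = λ·(9 - 12) - 6 ≡ 14. → (12, 14)
6P: (12, 14) + (14, 1). λ = (1 - 14)/(14 - 12) ≡ 4/2 mod 17. 2⁻¹ ≡ 9 (mod 17), so λ ≡ 2.
  x = λ² - 12 - 14 = 4 - 26 ≡ 12; y = λ·(12 - 12) - 14 ≡ 3. → (12, 3)
7P: (12, 3) + (14, 1). λ = (1 - 3)/(14 - 12) ≡ 15/2 mod 17. 2⁻¹ ≡ 9 (mod 17) since 2·9 = 18 ≡ 1, so λ ≡ 16.
  x = λ² - 12 - 14 = 256 - 26 ≡ 9; y = λ·(12 - 9) - 3 ≡ 11. → (9, 11)
8P: (9, 11) + (14, 1). λ = (1 - 11)/(14 - 9) ≡ 7/5 mod 17. 5⁻¹ ≡ 7 (mod 17) since 5·7 = 35 ≡ 1, so λ ≡ 15.
  x = λ² - 9 - 14 = 225 - 23 ≡ 15; y = λ·(9 - 15) - 11 ≡ 1. → (15, 1)
9P: (15, 1) + (14, 1). λ = (1 - 1)/(14 - 15) ≡ 0/16 mod 17. 16⁻¹ ≡ 16 (mod 17) since 16·16 = 256 ≡ 1, so λ ≡ 0.
  x = λ² - 15 - 14 = 0 - 29 ≡ 5; y = λ·(15 - 5) - 1 ≡ 16. → (5, 16)
10P: (5, 16) + (14, 1). λ = (1 - 16)/(14 - 5) ≡ 2/9 mod 17. 9⁻¹ ≡ 2 (mod 17), so λ ≡ 4.
  x = λ² - 5 - 14 = 16 - 19 ≡ 14; y = λ·(5 - 14) - 16 ≡ 16. → (14, 16)
11P: (14, 16) + (14, 1): same x and y₁ ≡ -y₂, so the sum is O.

O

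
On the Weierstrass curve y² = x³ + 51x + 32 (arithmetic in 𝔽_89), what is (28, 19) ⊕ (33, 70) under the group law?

(28, 19) + (33, 70). λ = (70 - 19)/(33 - 28) ≡ 51/5 mod 89. 5⁻¹ ≡ 18 (mod 89), so λ ≡ 28.
  x = λ² - 28 - 33 = 784 - 61 ≡ 11; y = λ·(28 - 11) - 19 ≡ 12. → (11, 12)

(11, 12)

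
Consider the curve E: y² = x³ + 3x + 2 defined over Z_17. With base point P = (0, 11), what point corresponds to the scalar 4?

Double-and-add on 4 = (100)₂. Start with P = (0, 11) for the leading 1-bit.
double: tangent at (0, 11): λ = (3·0² + 3)/(2·11) ≡ 3/5. 5⁻¹ ≡ 7 (mod 17), so λ ≡ 3·7 ≡ 4.
  x = λ² - 0 - 0 = 16 - 0 ≡ 16; y = λ·(0 - 16) - 11 ≡ 10. → (16, 10)
double: tangent at (16, 10): λ = (3·16² + 3)/(2·10) ≡ 6/3. 3⁻¹ ≡ 6 (mod 17), so λ ≡ 6·6 ≡ 2.
  x = λ² - 16 - 16 = 4 - 32 ≡ 6; y = λ·(16 - 6) - 10 ≡ 10. → (6, 10)

(6, 10)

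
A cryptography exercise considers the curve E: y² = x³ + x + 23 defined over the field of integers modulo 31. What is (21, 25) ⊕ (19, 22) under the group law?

(21, 25) + (19, 22). λ = (22 - 25)/(19 - 21) ≡ 28/29 mod 31. 29⁻¹ ≡ 15 (mod 31), so λ ≡ 17.
  x = λ² - 21 - 19 = 289 - 40 ≡ 1; y = λ·(21 - 1) - 25 ≡ 5. → (1, 5)

(1, 5)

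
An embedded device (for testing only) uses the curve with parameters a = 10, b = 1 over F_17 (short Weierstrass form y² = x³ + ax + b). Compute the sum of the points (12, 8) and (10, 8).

(12, 8) + (10, 8). λ = (8 - 8)/(10 - 12) ≡ 0/15 mod 17. 15⁻¹ ≡ 8 (mod 17), so λ ≡ 0.
  x = λ² - 12 - 10 = 0 - 22 ≡ 12; y = λ·(12 - 12) - 8 ≡ 9. → (12, 9)

(12, 9)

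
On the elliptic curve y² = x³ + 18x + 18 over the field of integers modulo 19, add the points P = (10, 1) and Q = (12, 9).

(13, 6)

(10, 1) + (12, 9). λ = (9 - 1)/(12 - 10) ≡ 8/2 mod 19. 2⁻¹ ≡ 10 (mod 19), so λ ≡ 4.
  x = λ² - 10 - 12 = 16 - 22 ≡ 13; y = λ·(10 - 13) - 1 ≡ 6. → (13, 6)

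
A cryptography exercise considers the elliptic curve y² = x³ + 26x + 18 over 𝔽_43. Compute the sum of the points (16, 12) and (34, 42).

(16, 12) + (34, 42). λ = (42 - 12)/(34 - 16) ≡ 30/18 mod 43. 18⁻¹ ≡ 12 (mod 43), so λ ≡ 16.
  x = λ² - 16 - 34 = 256 - 50 ≡ 34; y = λ·(16 - 34) - 12 ≡ 1. → (34, 1)

(34, 1)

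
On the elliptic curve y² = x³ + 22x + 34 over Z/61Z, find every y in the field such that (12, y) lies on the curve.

x³ + 22x + 34 = 2026 ≡ 13 (mod 61).
Square roots of 13 mod 61: 14 and 47 (since 14² = 196 ≡ 13).

14, 47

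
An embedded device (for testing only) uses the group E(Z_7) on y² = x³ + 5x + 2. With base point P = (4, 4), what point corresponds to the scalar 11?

(1, 1)

Double-and-add on 11 = (1011)₂. Start with P = (4, 4) for the leading 1-bit.
double: tangent at (4, 4): λ = (3·4² + 5)/(2·4) ≡ 4/1. 1⁻¹ ≡ 1 (mod 7) since 1·1 = 1 ≡ 1, so λ ≡ 4·1 ≡ 4.
  x = λ² - 4 - 4 = 16 - 8 ≡ 1; y = λ·(4 - 1) - 4 ≡ 1. → (1, 1)
double: tangent at (1, 1): λ = (3·1² + 5)/(2·1) ≡ 1/2. 2⁻¹ ≡ 4 (mod 7) since 2·4 = 8 ≡ 1, so λ ≡ 1·4 ≡ 4.
  x = λ² - 1 - 1 = 16 - 2 ≡ 0; y = λ·(1 - 0) - 1 ≡ 3. → (0, 3)
add P: (0, 3) + (4, 4). λ = (4 - 3)/(4 - 0) ≡ 1/4 mod 7. 4⁻¹ ≡ 2 (mod 7) since 4·2 = 8 ≡ 1, so λ ≡ 2.
  x = λ² - 0 - 4 = 4 - 4 ≡ 0; y = λ·(0 - 0) - 3 ≡ 4. → (0, 4)
double: tangent at (0, 4): λ = (3·0² + 5)/(2·4) ≡ 5/1. 1⁻¹ ≡ 1 (mod 7), so λ ≡ 5·1 ≡ 5.
  x = λ² - 0 - 0 = 25 - 0 ≡ 4; y = λ·(0 - 4) - 4 ≡ 4. → (4, 4)
add P: tangent at (4, 4): λ = (3·4² + 5)/(2·4) ≡ 4/1. 1⁻¹ ≡ 1 (mod 7), so λ ≡ 4·1 ≡ 4.
  x = λ² - 4 - 4 = 16 - 8 ≡ 1; y = λ·(4 - 1) - 4 ≡ 1. → (1, 1)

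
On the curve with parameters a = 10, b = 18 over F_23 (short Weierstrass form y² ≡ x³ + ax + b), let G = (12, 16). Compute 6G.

(15, 22)

Double-and-add on 6 = (110)₂. Start with G = (12, 16) for the leading 1-bit.
double: tangent at (12, 16): λ = (3·12² + 10)/(2·16) ≡ 5/9. 9⁻¹ ≡ 18 (mod 23), so λ ≡ 5·18 ≡ 21.
  x = λ² - 12 - 12 = 441 - 24 ≡ 3; y = λ·(12 - 3) - 16 ≡ 12. → (3, 12)
add G: (3, 12) + (12, 16). λ = (16 - 12)/(12 - 3) ≡ 4/9 mod 23. 9⁻¹ ≡ 18 (mod 23) since 9·18 = 162 ≡ 1, so λ ≡ 3.
  x = λ² - 3 - 12 = 9 - 15 ≡ 17; y = λ·(3 - 17) - 12 ≡ 15. → (17, 15)
double: tangent at (17, 15): λ = (3·17² + 10)/(2·15) ≡ 3/7. 7⁻¹ ≡ 10 (mod 23), so λ ≡ 3·10 ≡ 7.
  x = λ² - 17 - 17 = 49 - 34 ≡ 15; y = λ·(17 - 15) - 15 ≡ 22. → (15, 22)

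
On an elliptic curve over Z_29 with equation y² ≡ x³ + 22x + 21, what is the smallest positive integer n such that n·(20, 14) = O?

2P: tangent at (20, 14): λ = (3·20² + 22)/(2·14) ≡ 4/28. 28⁻¹ ≡ 28 (mod 29) since 28·28 = 784 ≡ 1, so λ ≡ 4·28 ≡ 25.
  x = λ² - 20 - 20 = 625 - 40 ≡ 5; y = λ·(20 - 5) - 14 ≡ 13. → (5, 13)
3P: (5, 13) + (20, 14). λ = (14 - 13)/(20 - 5) ≡ 1/15 mod 29. 15⁻¹ ≡ 2 (mod 29), so λ ≡ 2.
  x = λ² - 5 - 20 = 4 - 25 ≡ 8; y = λ·(5 - 8) - 13 ≡ 10. → (8, 10)
4P: (8, 10) + (20, 14). λ = (14 - 10)/(20 - 8) ≡ 4/12 mod 29. 12⁻¹ ≡ 17 (mod 29) since 12·17 = 204 ≡ 1, so λ ≡ 10.
  x = λ² - 8 - 20 = 100 - 28 ≡ 14; y = λ·(8 - 14) - 10 ≡ 17. → (14, 17)
5P: (14, 17) + (20, 14). λ = (14 - 17)/(20 - 14) ≡ 26/6 mod 29. 6⁻¹ ≡ 5 (mod 29) since 6·5 = 30 ≡ 1, so λ ≡ 14.
  x = λ² - 14 - 20 = 196 - 34 ≡ 17; y = λ·(14 - 17) - 17 ≡ 28. → (17, 28)
6P: (17, 28) + (20, 14). λ = (14 - 28)/(20 - 17) ≡ 15/3 mod 29. 3⁻¹ ≡ 10 (mod 29) since 3·10 = 30 ≡ 1, so λ ≡ 5.
  x = λ² - 17 - 20 = 25 - 37 ≡ 17; y = λ·(17 - 17) - 28 ≡ 1. → (17, 1)
7P: (17, 1) + (20, 14). λ = (14 - 1)/(20 - 17) ≡ 13/3 mod 29. 3⁻¹ ≡ 10 (mod 29), so λ ≡ 14.
  x = λ² - 17 - 20 = 196 - 37 ≡ 14; y = λ·(17 - 14) - 1 ≡ 12. → (14, 12)
8P: (14, 12) + (20, 14). λ = (14 - 12)/(20 - 14) ≡ 2/6 mod 29. 6⁻¹ ≡ 5 (mod 29), so λ ≡ 10.
  x = λ² - 14 - 20 = 100 - 34 ≡ 8; y = λ·(14 - 8) - 12 ≡ 19. → (8, 19)
9P: (8, 19) + (20, 14). λ = (14 - 19)/(20 - 8) ≡ 24/12 mod 29. 12⁻¹ ≡ 17 (mod 29) since 12·17 = 204 ≡ 1, so λ ≡ 2.
  x = λ² - 8 - 20 = 4 - 28 ≡ 5; y = λ·(8 - 5) - 19 ≡ 16. → (5, 16)
10P: (5, 16) + (20, 14). λ = (14 - 16)/(20 - 5) ≡ 27/15 mod 29. 15⁻¹ ≡ 2 (mod 29), so λ ≡ 25.
  x = λ² - 5 - 20 = 625 - 25 ≡ 20; y = λ·(5 - 20) - 16 ≡ 15. → (20, 15)
11P: (20, 15) + (20, 14): same x and y₁ ≡ -y₂, so the sum is O.
11P = O, so the order is 11.

11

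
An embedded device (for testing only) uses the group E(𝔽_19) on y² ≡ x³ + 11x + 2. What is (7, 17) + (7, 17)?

tangent at (7, 17): λ = (3·7² + 11)/(2·17) ≡ 6/15. 15⁻¹ ≡ 14 (mod 19) since 15·14 = 210 ≡ 1, so λ ≡ 6·14 ≡ 8.
  x = λ² - 7 - 7 = 64 - 14 ≡ 12; y = λ·(7 - 12) - 17 ≡ 0. → (12, 0)

(12, 0)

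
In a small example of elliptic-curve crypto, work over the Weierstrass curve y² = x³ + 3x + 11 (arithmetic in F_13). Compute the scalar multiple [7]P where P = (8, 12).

(8, 12)

Double-and-add on 7 = (111)₂. Start with P = (8, 12) for the leading 1-bit.
double: tangent at (8, 12): λ = (3·8² + 3)/(2·12) ≡ 0/11. 11⁻¹ ≡ 6 (mod 13), so λ ≡ 0·6 ≡ 0.
  x = λ² - 8 - 8 = 0 - 16 ≡ 10; y = λ·(8 - 10) - 12 ≡ 1. → (10, 1)
add P: (10, 1) + (8, 12). λ = (12 - 1)/(8 - 10) ≡ 11/11 mod 13. 11⁻¹ ≡ 6 (mod 13) since 11·6 = 66 ≡ 1, so λ ≡ 1.
  x = λ² - 10 - 8 = 1 - 18 ≡ 9; y = λ·(10 - 9) - 1 ≡ 0. → (9, 0)
double: (9, 0) + (9, 0): same x and y₁ ≡ -y₂, so the sum is 𝒪.
add P: 𝒪 + (8, 12) = (8, 12) (identity).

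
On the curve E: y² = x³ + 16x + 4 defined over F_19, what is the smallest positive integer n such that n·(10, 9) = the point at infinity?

3

2P: tangent at (10, 9): λ = (3·10² + 16)/(2·9) ≡ 12/18. 18⁻¹ ≡ 18 (mod 19), so λ ≡ 12·18 ≡ 7.
  x = λ² - 10 - 10 = 49 - 20 ≡ 10; y = λ·(10 - 10) - 9 ≡ 10. → (10, 10)
3P: (10, 10) + (10, 9): same x and y₁ ≡ -y₂, so the sum is the point at infinity.
3P = the point at infinity, so the order is 3.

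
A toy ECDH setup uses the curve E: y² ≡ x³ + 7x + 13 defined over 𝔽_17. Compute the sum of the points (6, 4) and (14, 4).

(14, 13)

(6, 4) + (14, 4). λ = (4 - 4)/(14 - 6) ≡ 0/8 mod 17. 8⁻¹ ≡ 15 (mod 17) since 8·15 = 120 ≡ 1, so λ ≡ 0.
  x = λ² - 6 - 14 = 0 - 20 ≡ 14; y = λ·(6 - 14) - 4 ≡ 13. → (14, 13)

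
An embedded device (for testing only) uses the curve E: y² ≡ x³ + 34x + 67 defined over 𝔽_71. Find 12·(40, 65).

(61, 54)

Write P = (40, 65).
Repeated addition: build up to 12P.
2P: tangent at (40, 65): λ = (3·40² + 34)/(2·65) ≡ 6/59. 59⁻¹ ≡ 65 (mod 71) since 59·65 = 3835 ≡ 1, so λ ≡ 6·65 ≡ 35.
  x = λ² - 40 - 40 = 1225 - 80 ≡ 9; y = λ·(40 - 9) - 65 ≡ 26. → (9, 26)
3P: (9, 26) + (40, 65). λ = (65 - 26)/(40 - 9) ≡ 39/31 mod 71. 31⁻¹ ≡ 55 (mod 71) since 31·55 = 1705 ≡ 1, so λ ≡ 15.
  x = λ² - 9 - 40 = 225 - 49 ≡ 34; y = λ·(9 - 34) - 26 ≡ 25. → (34, 25)
4P: (34, 25) + (40, 65). λ = (65 - 25)/(40 - 34) ≡ 40/6 mod 71. 6⁻¹ ≡ 12 (mod 71) since 6·12 = 72 ≡ 1, so λ ≡ 54.
  x = λ² - 34 - 40 = 2916 - 74 ≡ 2; y = λ·(34 - 2) - 25 ≡ 70. → (2, 70)
5P: (2, 70) + (40, 65). λ = (65 - 70)/(40 - 2) ≡ 66/38 mod 71. 38⁻¹ ≡ 43 (mod 71), so λ ≡ 69.
  x = λ² - 2 - 40 = 4761 - 42 ≡ 33; y = λ·(2 - 33) - 70 ≡ 63. → (33, 63)
6P: (33, 63) + (40, 65). λ = (65 - 63)/(40 - 33) ≡ 2/7 mod 71. 7⁻¹ ≡ 61 (mod 71) since 7·61 = 427 ≡ 1, so λ ≡ 51.
  x = λ² - 33 - 40 = 2601 - 73 ≡ 43; y = λ·(33 - 43) - 63 ≡ 66. → (43, 66)
7P: (43, 66) + (40, 65). λ = (65 - 66)/(40 - 43) ≡ 70/68 mod 71. 68⁻¹ ≡ 47 (mod 71), so λ ≡ 24.
  x = λ² - 43 - 40 = 576 - 83 ≡ 67; y = λ·(43 - 67) - 66 ≡ 68. → (67, 68)
8P: (67, 68) + (40, 65). λ = (65 - 68)/(40 - 67) ≡ 68/44 mod 71. 44⁻¹ ≡ 21 (mod 71), so λ ≡ 8.
  x = λ² - 67 - 40 = 64 - 107 ≡ 28; y = λ·(67 - 28) - 68 ≡ 31. → (28, 31)
9P: (28, 31) + (40, 65). λ = (65 - 31)/(40 - 28) ≡ 34/12 mod 71. 12⁻¹ ≡ 6 (mod 71), so λ ≡ 62.
  x = λ² - 28 - 40 = 3844 - 68 ≡ 13; y = λ·(28 - 13) - 31 ≡ 47. → (13, 47)
10P: (13, 47) + (40, 65). λ = (65 - 47)/(40 - 13) ≡ 18/27 mod 71. 27⁻¹ ≡ 50 (mod 71), so λ ≡ 48.
  x = λ² - 13 - 40 = 2304 - 53 ≡ 50; y = λ·(13 - 50) - 47 ≡ 23. → (50, 23)
11P: (50, 23) + (40, 65). λ = (65 - 23)/(40 - 50) ≡ 42/61 mod 71. 61⁻¹ ≡ 7 (mod 71) since 61·7 = 427 ≡ 1, so λ ≡ 10.
  x = λ² - 50 - 40 = 100 - 90 ≡ 10; y = λ·(50 - 10) - 23 ≡ 22. → (10, 22)
12P: (10, 22) + (40, 65). λ = (65 - 22)/(40 - 10) ≡ 43/30 mod 71. 30⁻¹ ≡ 45 (mod 71) since 30·45 = 1350 ≡ 1, so λ ≡ 18.
  x = λ² - 10 - 40 = 324 - 50 ≡ 61; y = λ·(10 - 61) - 22 ≡ 54. → (61, 54)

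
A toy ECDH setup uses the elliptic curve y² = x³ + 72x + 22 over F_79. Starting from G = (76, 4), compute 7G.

Repeated addition: build up to 7G.
2G: tangent at (76, 4): λ = (3·76² + 72)/(2·4) ≡ 20/8. 8⁻¹ ≡ 10 (mod 79), so λ ≡ 20·10 ≡ 42.
  x = λ² - 76 - 76 = 1764 - 152 ≡ 32; y = λ·(76 - 32) - 4 ≡ 27. → (32, 27)
3G: (32, 27) + (76, 4). λ = (4 - 27)/(76 - 32) ≡ 56/44 mod 79. 44⁻¹ ≡ 9 (mod 79), so λ ≡ 30.
  x = λ² - 32 - 76 = 900 - 108 ≡ 2; y = λ·(32 - 2) - 27 ≡ 4. → (2, 4)
4G: (2, 4) + (76, 4). λ = (4 - 4)/(76 - 2) ≡ 0/74 mod 79. 74⁻¹ ≡ 63 (mod 79) since 74·63 = 4662 ≡ 1, so λ ≡ 0.
  x = λ² - 2 - 76 = 0 - 78 ≡ 1; y = λ·(2 - 1) - 4 ≡ 75. → (1, 75)
5G: (1, 75) + (76, 4). λ = (4 - 75)/(76 - 1) ≡ 8/75 mod 79. 75⁻¹ ≡ 59 (mod 79), so λ ≡ 77.
  x = λ² - 1 - 76 = 5929 - 77 ≡ 6; y = λ·(1 - 6) - 75 ≡ 14. → (6, 14)
6G: (6, 14) + (76, 4). λ = (4 - 14)/(76 - 6) ≡ 69/70 mod 79. 70⁻¹ ≡ 35 (mod 79) since 70·35 = 2450 ≡ 1, so λ ≡ 45.
  x = λ² - 6 - 76 = 2025 - 82 ≡ 47; y = λ·(6 - 47) - 14 ≡ 37. → (47, 37)
7G: (47, 37) + (76, 4). λ = (4 - 37)/(76 - 47) ≡ 46/29 mod 79. 29⁻¹ ≡ 30 (mod 79), so λ ≡ 37.
  x = λ² - 47 - 76 = 1369 - 123 ≡ 61; y = λ·(47 - 61) - 37 ≡ 77. → (61, 77)

(61, 77)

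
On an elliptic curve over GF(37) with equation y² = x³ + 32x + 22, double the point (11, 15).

(27, 21)

tangent at (11, 15): λ = (3·11² + 32)/(2·15) ≡ 25/30. 30⁻¹ ≡ 21 (mod 37) since 30·21 = 630 ≡ 1, so λ ≡ 25·21 ≡ 7.
  x = λ² - 11 - 11 = 49 - 22 ≡ 27; y = λ·(11 - 27) - 15 ≡ 21. → (27, 21)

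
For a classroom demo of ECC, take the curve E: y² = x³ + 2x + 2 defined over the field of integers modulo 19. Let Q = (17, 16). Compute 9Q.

(16, 11)

Double-and-add on 9 = (1001)₂. Start with Q = (17, 16) for the leading 1-bit.
double: tangent at (17, 16): λ = (3·17² + 2)/(2·16) ≡ 14/13. 13⁻¹ ≡ 3 (mod 19) since 13·3 = 39 ≡ 1, so λ ≡ 14·3 ≡ 4.
  x = λ² - 17 - 17 = 16 - 34 ≡ 1; y = λ·(17 - 1) - 16 ≡ 10. → (1, 10)
double: tangent at (1, 10): λ = (3·1² + 2)/(2·10) ≡ 5/1. 1⁻¹ ≡ 1 (mod 19), so λ ≡ 5·1 ≡ 5.
  x = λ² - 1 - 1 = 25 - 2 ≡ 4; y = λ·(1 - 4) - 10 ≡ 13. → (4, 13)
double: tangent at (4, 13): λ = (3·4² + 2)/(2·13) ≡ 12/7. 7⁻¹ ≡ 11 (mod 19) since 7·11 = 77 ≡ 1, so λ ≡ 12·11 ≡ 18.
  x = λ² - 4 - 4 = 324 - 8 ≡ 12; y = λ·(4 - 12) - 13 ≡ 14. → (12, 14)
add Q: (12, 14) + (17, 16). λ = (16 - 14)/(17 - 12) ≡ 2/5 mod 19. 5⁻¹ ≡ 4 (mod 19) since 5·4 = 20 ≡ 1, so λ ≡ 8.
  x = λ² - 12 - 17 = 64 - 29 ≡ 16; y = λ·(12 - 16) - 14 ≡ 11. → (16, 11)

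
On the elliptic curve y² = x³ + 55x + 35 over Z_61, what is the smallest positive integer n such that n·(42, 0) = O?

2P: (42, 0) + (42, 0): same x and y₁ ≡ -y₂, so the sum is O.
2P = O, so the order is 2.

2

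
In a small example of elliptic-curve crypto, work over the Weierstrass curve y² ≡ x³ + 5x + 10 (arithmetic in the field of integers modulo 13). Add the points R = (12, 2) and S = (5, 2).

(9, 11)

(12, 2) + (5, 2). λ = (2 - 2)/(5 - 12) ≡ 0/6 mod 13. 6⁻¹ ≡ 11 (mod 13) since 6·11 = 66 ≡ 1, so λ ≡ 0.
  x = λ² - 12 - 5 = 0 - 17 ≡ 9; y = λ·(12 - 9) - 2 ≡ 11. → (9, 11)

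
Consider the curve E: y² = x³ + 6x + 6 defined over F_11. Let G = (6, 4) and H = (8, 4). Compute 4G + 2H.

First 4G:
Double-and-add on 4 = (100)₂. Start with G = (6, 4) for the leading 1-bit.
double: tangent at (6, 4): λ = (3·6² + 6)/(2·4) ≡ 4/8. 8⁻¹ ≡ 7 (mod 11) since 8·7 = 56 ≡ 1, so λ ≡ 4·7 ≡ 6.
  x = λ² - 6 - 6 = 36 - 12 ≡ 2; y = λ·(6 - 2) - 4 ≡ 9. → (2, 9)
double: tangent at (2, 9): λ = (3·2² + 6)/(2·9) ≡ 7/7. 7⁻¹ ≡ 8 (mod 11) since 7·8 = 56 ≡ 1, so λ ≡ 7·8 ≡ 1.
  x = λ² - 2 - 2 = 1 - 4 ≡ 8; y = λ·(2 - 8) - 9 ≡ 7. → (8, 7)
4G = (8, 7).
Next 2H:
Repeated addition: build up to 2H.
2H: tangent at (8, 4): λ = (3·8² + 6)/(2·4) ≡ 0/8. 8⁻¹ ≡ 7 (mod 11), so λ ≡ 0·7 ≡ 0.
  x = λ² - 8 - 8 = 0 - 16 ≡ 6; y = λ·(8 - 6) - 4 ≡ 7. → (6, 7)
2H = (6, 7).
Finally 4G + 2H:
(8, 7) + (6, 7). λ = (7 - 7)/(6 - 8) ≡ 0/9 mod 11. 9⁻¹ ≡ 5 (mod 11) since 9·5 = 45 ≡ 1, so λ ≡ 0.
  x = λ² - 8 - 6 = 0 - 14 ≡ 8; y = λ·(8 - 8) - 7 ≡ 4. → (8, 4)

(8, 4)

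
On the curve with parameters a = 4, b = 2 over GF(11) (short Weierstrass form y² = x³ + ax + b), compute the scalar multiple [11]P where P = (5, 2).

Repeated addition: build up to 11P.
2P: tangent at (5, 2): λ = (3·5² + 4)/(2·2) ≡ 2/4. 4⁻¹ ≡ 3 (mod 11), so λ ≡ 2·3 ≡ 6.
  x = λ² - 5 - 5 = 36 - 10 ≡ 4; y = λ·(5 - 4) - 2 ≡ 4. → (4, 4)
3P: (4, 4) + (5, 2). λ = (2 - 4)/(5 - 4) ≡ 9/1 mod 11. 1⁻¹ ≡ 1 (mod 11) since 1·1 = 1 ≡ 1, so λ ≡ 9.
  x = λ² - 4 - 5 = 81 - 9 ≡ 6; y = λ·(4 - 6) - 4 ≡ 0. → (6, 0)
4P: (6, 0) + (5, 2). λ = (2 - 0)/(5 - 6) ≡ 2/10 mod 11. 10⁻¹ ≡ 10 (mod 11) since 10·10 = 100 ≡ 1, so λ ≡ 9.
  x = λ² - 6 - 5 = 81 - 11 ≡ 4; y = λ·(6 - 4) - 0 ≡ 7. → (4, 7)
5P: (4, 7) + (5, 2). λ = (2 - 7)/(5 - 4) ≡ 6/1 mod 11. 1⁻¹ ≡ 1 (mod 11), so λ ≡ 6.
  x = λ² - 4 - 5 = 36 - 9 ≡ 5; y = λ·(4 - 5) - 7 ≡ 9. → (5, 9)
6P: (5, 9) + (5, 2): same x and y₁ ≡ -y₂, so the sum is the point at infinity.
7P: the point at infinity + (5, 2) = (5, 2) (identity).
8P: tangent at (5, 2): λ = (3·5² + 4)/(2·2) ≡ 2/4. 4⁻¹ ≡ 3 (mod 11), so λ ≡ 2·3 ≡ 6.
  x = λ² - 5 - 5 = 36 - 10 ≡ 4; y = λ·(5 - 4) - 2 ≡ 4. → (4, 4)
9P: (4, 4) + (5, 2). λ = (2 - 4)/(5 - 4) ≡ 9/1 mod 11. 1⁻¹ ≡ 1 (mod 11) since 1·1 = 1 ≡ 1, so λ ≡ 9.
  x = λ² - 4 - 5 = 81 - 9 ≡ 6; y = λ·(4 - 6) - 4 ≡ 0. → (6, 0)
10P: (6, 0) + (5, 2). λ = (2 - 0)/(5 - 6) ≡ 2/10 mod 11. 10⁻¹ ≡ 10 (mod 11) since 10·10 = 100 ≡ 1, so λ ≡ 9.
  x = λ² - 6 - 5 = 81 - 11 ≡ 4; y = λ·(6 - 4) - 0 ≡ 7. → (4, 7)
11P: (4, 7) + (5, 2). λ = (2 - 7)/(5 - 4) ≡ 6/1 mod 11. 1⁻¹ ≡ 1 (mod 11) since 1·1 = 1 ≡ 1, so λ ≡ 6.
  x = λ² - 4 - 5 = 36 - 9 ≡ 5; y = λ·(4 - 5) - 7 ≡ 9. → (5, 9)

(5, 9)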